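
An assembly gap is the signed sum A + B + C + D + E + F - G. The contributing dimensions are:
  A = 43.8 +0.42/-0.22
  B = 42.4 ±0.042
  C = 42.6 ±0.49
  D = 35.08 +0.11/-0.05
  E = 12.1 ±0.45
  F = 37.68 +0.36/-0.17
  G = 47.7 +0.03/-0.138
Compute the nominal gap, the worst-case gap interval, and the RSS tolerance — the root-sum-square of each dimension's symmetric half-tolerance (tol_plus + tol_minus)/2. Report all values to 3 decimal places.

nominal=165.960 wc=[164.508,167.970] rss=0.794

Stack each dimension's contribution:
  +A: nom +43.800 → Σnom=43.800; wc +0.420/-0.220 → slack +0.420/-0.220; half-tol=0.320, Σhalf²=0.102400
  +B: nom +42.400 → Σnom=86.200; wc +0.042/-0.042 → slack +0.462/-0.262; half-tol=0.042, Σhalf²=0.104164
  +C: nom +42.600 → Σnom=128.800; wc +0.490/-0.490 → slack +0.952/-0.752; half-tol=0.490, Σhalf²=0.344264
  +D: nom +35.080 → Σnom=163.880; wc +0.110/-0.050 → slack +1.062/-0.802; half-tol=0.080, Σhalf²=0.350664
  +E: nom +12.100 → Σnom=175.980; wc +0.450/-0.450 → slack +1.512/-1.252; half-tol=0.450, Σhalf²=0.553164
  +F: nom +37.680 → Σnom=213.660; wc +0.360/-0.170 → slack +1.872/-1.422; half-tol=0.265, Σhalf²=0.623389
  -G: nom -47.700 → Σnom=165.960; wc +0.138/-0.030 → slack +2.010/-1.452; half-tol=0.084, Σhalf²=0.630445
Nominal = 165.960. Worst-case = [165.960 - 1.452, 165.960 + 2.010] = [164.508, 167.970]. RSS = √0.630445 = 0.794.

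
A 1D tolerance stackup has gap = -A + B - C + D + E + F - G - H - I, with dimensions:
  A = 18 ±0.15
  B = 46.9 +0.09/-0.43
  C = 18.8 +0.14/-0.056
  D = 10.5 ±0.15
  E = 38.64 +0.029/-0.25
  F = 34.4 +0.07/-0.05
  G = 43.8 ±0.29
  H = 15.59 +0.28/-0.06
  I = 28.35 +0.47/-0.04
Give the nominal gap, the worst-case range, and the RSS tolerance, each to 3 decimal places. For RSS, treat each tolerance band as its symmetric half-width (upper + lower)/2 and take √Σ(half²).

nominal=5.900 wc=[3.690,6.835] rss=0.569

Stack each dimension's contribution:
  -A: nom -18.000 → Σnom=-18.000; wc +0.150/-0.150 → slack +0.150/-0.150; half-tol=0.150, Σhalf²=0.022500
  +B: nom +46.900 → Σnom=28.900; wc +0.090/-0.430 → slack +0.240/-0.580; half-tol=0.260, Σhalf²=0.090100
  -C: nom -18.800 → Σnom=10.100; wc +0.056/-0.140 → slack +0.296/-0.720; half-tol=0.098, Σhalf²=0.099704
  +D: nom +10.500 → Σnom=20.600; wc +0.150/-0.150 → slack +0.446/-0.870; half-tol=0.150, Σhalf²=0.122204
  +E: nom +38.640 → Σnom=59.240; wc +0.029/-0.250 → slack +0.475/-1.120; half-tol=0.140, Σhalf²=0.141664
  +F: nom +34.400 → Σnom=93.640; wc +0.070/-0.050 → slack +0.545/-1.170; half-tol=0.060, Σhalf²=0.145264
  -G: nom -43.800 → Σnom=49.840; wc +0.290/-0.290 → slack +0.835/-1.460; half-tol=0.290, Σhalf²=0.229364
  -H: nom -15.590 → Σnom=34.250; wc +0.060/-0.280 → slack +0.895/-1.740; half-tol=0.170, Σhalf²=0.258264
  -I: nom -28.350 → Σnom=5.900; wc +0.040/-0.470 → slack +0.935/-2.210; half-tol=0.255, Σhalf²=0.323289
Nominal = 5.900. Worst-case = [5.900 - 2.210, 5.900 + 0.935] = [3.690, 6.835]. RSS = √0.323289 = 0.569.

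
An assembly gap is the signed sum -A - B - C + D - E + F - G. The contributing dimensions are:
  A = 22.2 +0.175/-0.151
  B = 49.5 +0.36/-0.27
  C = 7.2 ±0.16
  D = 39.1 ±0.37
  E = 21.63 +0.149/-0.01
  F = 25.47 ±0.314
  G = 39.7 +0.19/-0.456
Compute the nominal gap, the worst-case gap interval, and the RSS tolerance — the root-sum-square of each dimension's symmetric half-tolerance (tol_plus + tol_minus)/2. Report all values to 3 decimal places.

nominal=-75.660 wc=[-77.378,-73.929] rss=0.705

Stack each dimension's contribution:
  -A: nom -22.200 → Σnom=-22.200; wc +0.151/-0.175 → slack +0.151/-0.175; half-tol=0.163, Σhalf²=0.026569
  -B: nom -49.500 → Σnom=-71.700; wc +0.270/-0.360 → slack +0.421/-0.535; half-tol=0.315, Σhalf²=0.125794
  -C: nom -7.200 → Σnom=-78.900; wc +0.160/-0.160 → slack +0.581/-0.695; half-tol=0.160, Σhalf²=0.151394
  +D: nom +39.100 → Σnom=-39.800; wc +0.370/-0.370 → slack +0.951/-1.065; half-tol=0.370, Σhalf²=0.288294
  -E: nom -21.630 → Σnom=-61.430; wc +0.010/-0.149 → slack +0.961/-1.214; half-tol=0.080, Σhalf²=0.294614
  +F: nom +25.470 → Σnom=-35.960; wc +0.314/-0.314 → slack +1.275/-1.528; half-tol=0.314, Σhalf²=0.393210
  -G: nom -39.700 → Σnom=-75.660; wc +0.456/-0.190 → slack +1.731/-1.718; half-tol=0.323, Σhalf²=0.497539
Nominal = -75.660. Worst-case = [-75.660 - 1.718, -75.660 + 1.731] = [-77.378, -73.929]. RSS = √0.497539 = 0.705.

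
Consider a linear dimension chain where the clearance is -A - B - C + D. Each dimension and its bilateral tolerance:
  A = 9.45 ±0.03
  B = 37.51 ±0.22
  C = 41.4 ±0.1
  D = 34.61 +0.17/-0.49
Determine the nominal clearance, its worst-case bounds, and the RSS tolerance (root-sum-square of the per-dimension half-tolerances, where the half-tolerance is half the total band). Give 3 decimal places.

nominal=-53.750 wc=[-54.590,-53.230] rss=0.410

Stack each dimension's contribution:
  -A: nom -9.450 → Σnom=-9.450; wc +0.030/-0.030 → slack +0.030/-0.030; half-tol=0.030, Σhalf²=0.000900
  -B: nom -37.510 → Σnom=-46.960; wc +0.220/-0.220 → slack +0.250/-0.250; half-tol=0.220, Σhalf²=0.049300
  -C: nom -41.400 → Σnom=-88.360; wc +0.100/-0.100 → slack +0.350/-0.350; half-tol=0.100, Σhalf²=0.059300
  +D: nom +34.610 → Σnom=-53.750; wc +0.170/-0.490 → slack +0.520/-0.840; half-tol=0.330, Σhalf²=0.168200
Nominal = -53.750. Worst-case = [-53.750 - 0.840, -53.750 + 0.520] = [-54.590, -53.230]. RSS = √0.168200 = 0.410.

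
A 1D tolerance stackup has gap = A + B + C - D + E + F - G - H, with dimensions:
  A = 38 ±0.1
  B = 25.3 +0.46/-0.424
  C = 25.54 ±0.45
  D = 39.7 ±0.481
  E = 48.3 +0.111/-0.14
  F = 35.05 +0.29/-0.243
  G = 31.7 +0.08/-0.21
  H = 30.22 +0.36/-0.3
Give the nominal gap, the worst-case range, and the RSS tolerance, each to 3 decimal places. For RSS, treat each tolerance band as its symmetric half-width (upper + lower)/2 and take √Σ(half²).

nominal=70.570 wc=[68.292,72.972] rss=0.925

Stack each dimension's contribution:
  +A: nom +38.000 → Σnom=38.000; wc +0.100/-0.100 → slack +0.100/-0.100; half-tol=0.100, Σhalf²=0.010000
  +B: nom +25.300 → Σnom=63.300; wc +0.460/-0.424 → slack +0.560/-0.524; half-tol=0.442, Σhalf²=0.205364
  +C: nom +25.540 → Σnom=88.840; wc +0.450/-0.450 → slack +1.010/-0.974; half-tol=0.450, Σhalf²=0.407864
  -D: nom -39.700 → Σnom=49.140; wc +0.481/-0.481 → slack +1.491/-1.455; half-tol=0.481, Σhalf²=0.639225
  +E: nom +48.300 → Σnom=97.440; wc +0.111/-0.140 → slack +1.602/-1.595; half-tol=0.126, Σhalf²=0.654975
  +F: nom +35.050 → Σnom=132.490; wc +0.290/-0.243 → slack +1.892/-1.838; half-tol=0.266, Σhalf²=0.725997
  -G: nom -31.700 → Σnom=100.790; wc +0.210/-0.080 → slack +2.102/-1.918; half-tol=0.145, Σhalf²=0.747022
  -H: nom -30.220 → Σnom=70.570; wc +0.300/-0.360 → slack +2.402/-2.278; half-tol=0.330, Σhalf²=0.855922
Nominal = 70.570. Worst-case = [70.570 - 2.278, 70.570 + 2.402] = [68.292, 72.972]. RSS = √0.855922 = 0.925.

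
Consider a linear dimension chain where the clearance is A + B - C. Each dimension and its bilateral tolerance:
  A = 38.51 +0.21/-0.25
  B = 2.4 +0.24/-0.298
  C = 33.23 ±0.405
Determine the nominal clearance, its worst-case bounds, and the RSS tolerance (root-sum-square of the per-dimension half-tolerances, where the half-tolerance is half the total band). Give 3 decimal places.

nominal=7.680 wc=[6.727,8.535] rss=0.538

Stack each dimension's contribution:
  +A: nom +38.510 → Σnom=38.510; wc +0.210/-0.250 → slack +0.210/-0.250; half-tol=0.230, Σhalf²=0.052900
  +B: nom +2.400 → Σnom=40.910; wc +0.240/-0.298 → slack +0.450/-0.548; half-tol=0.269, Σhalf²=0.125261
  -C: nom -33.230 → Σnom=7.680; wc +0.405/-0.405 → slack +0.855/-0.953; half-tol=0.405, Σhalf²=0.289286
Nominal = 7.680. Worst-case = [7.680 - 0.953, 7.680 + 0.855] = [6.727, 8.535]. RSS = √0.289286 = 0.538.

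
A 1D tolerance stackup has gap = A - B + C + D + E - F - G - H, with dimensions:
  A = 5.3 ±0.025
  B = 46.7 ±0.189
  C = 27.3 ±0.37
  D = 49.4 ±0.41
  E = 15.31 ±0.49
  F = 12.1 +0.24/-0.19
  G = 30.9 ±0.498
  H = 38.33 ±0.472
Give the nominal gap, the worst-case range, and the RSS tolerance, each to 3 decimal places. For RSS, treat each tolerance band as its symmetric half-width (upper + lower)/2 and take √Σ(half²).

nominal=-30.720 wc=[-33.414,-28.076] rss=1.048

Stack each dimension's contribution:
  +A: nom +5.300 → Σnom=5.300; wc +0.025/-0.025 → slack +0.025/-0.025; half-tol=0.025, Σhalf²=0.000625
  -B: nom -46.700 → Σnom=-41.400; wc +0.189/-0.189 → slack +0.214/-0.214; half-tol=0.189, Σhalf²=0.036346
  +C: nom +27.300 → Σnom=-14.100; wc +0.370/-0.370 → slack +0.584/-0.584; half-tol=0.370, Σhalf²=0.173246
  +D: nom +49.400 → Σnom=35.300; wc +0.410/-0.410 → slack +0.994/-0.994; half-tol=0.410, Σhalf²=0.341346
  +E: nom +15.310 → Σnom=50.610; wc +0.490/-0.490 → slack +1.484/-1.484; half-tol=0.490, Σhalf²=0.581446
  -F: nom -12.100 → Σnom=38.510; wc +0.190/-0.240 → slack +1.674/-1.724; half-tol=0.215, Σhalf²=0.627671
  -G: nom -30.900 → Σnom=7.610; wc +0.498/-0.498 → slack +2.172/-2.222; half-tol=0.498, Σhalf²=0.875675
  -H: nom -38.330 → Σnom=-30.720; wc +0.472/-0.472 → slack +2.644/-2.694; half-tol=0.472, Σhalf²=1.098459
Nominal = -30.720. Worst-case = [-30.720 - 2.694, -30.720 + 2.644] = [-33.414, -28.076]. RSS = √1.098459 = 1.048.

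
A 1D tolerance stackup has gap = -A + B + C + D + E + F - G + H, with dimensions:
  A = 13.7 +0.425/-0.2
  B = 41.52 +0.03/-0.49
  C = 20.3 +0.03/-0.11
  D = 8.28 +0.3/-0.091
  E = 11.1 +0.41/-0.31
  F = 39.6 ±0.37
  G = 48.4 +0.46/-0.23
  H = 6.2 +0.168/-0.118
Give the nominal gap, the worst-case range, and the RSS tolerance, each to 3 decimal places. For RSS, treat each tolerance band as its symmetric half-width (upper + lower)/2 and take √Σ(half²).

Stack each dimension's contribution:
  -A: nom -13.700 → Σnom=-13.700; wc +0.200/-0.425 → slack +0.200/-0.425; half-tol=0.312, Σhalf²=0.097656
  +B: nom +41.520 → Σnom=27.820; wc +0.030/-0.490 → slack +0.230/-0.915; half-tol=0.260, Σhalf²=0.165256
  +C: nom +20.300 → Σnom=48.120; wc +0.030/-0.110 → slack +0.260/-1.025; half-tol=0.070, Σhalf²=0.170156
  +D: nom +8.280 → Σnom=56.400; wc +0.300/-0.091 → slack +0.560/-1.116; half-tol=0.196, Σhalf²=0.208376
  +E: nom +11.100 → Σnom=67.500; wc +0.410/-0.310 → slack +0.970/-1.426; half-tol=0.360, Σhalf²=0.337977
  +F: nom +39.600 → Σnom=107.100; wc +0.370/-0.370 → slack +1.340/-1.796; half-tol=0.370, Σhalf²=0.474877
  -G: nom -48.400 → Σnom=58.700; wc +0.230/-0.460 → slack +1.570/-2.256; half-tol=0.345, Σhalf²=0.593902
  +H: nom +6.200 → Σnom=64.900; wc +0.168/-0.118 → slack +1.738/-2.374; half-tol=0.143, Σhalf²=0.614351
Nominal = 64.900. Worst-case = [64.900 - 2.374, 64.900 + 1.738] = [62.526, 66.638]. RSS = √0.614351 = 0.784.

nominal=64.900 wc=[62.526,66.638] rss=0.784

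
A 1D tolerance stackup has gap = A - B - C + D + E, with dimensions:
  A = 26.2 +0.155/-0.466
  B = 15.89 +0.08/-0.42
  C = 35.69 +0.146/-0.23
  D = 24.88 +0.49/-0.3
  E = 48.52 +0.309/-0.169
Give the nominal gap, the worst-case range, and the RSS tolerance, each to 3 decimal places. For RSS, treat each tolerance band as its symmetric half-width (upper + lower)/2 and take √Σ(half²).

nominal=48.020 wc=[46.859,49.624] rss=0.638

Stack each dimension's contribution:
  +A: nom +26.200 → Σnom=26.200; wc +0.155/-0.466 → slack +0.155/-0.466; half-tol=0.310, Σhalf²=0.096410
  -B: nom -15.890 → Σnom=10.310; wc +0.420/-0.080 → slack +0.575/-0.546; half-tol=0.250, Σhalf²=0.158910
  -C: nom -35.690 → Σnom=-25.380; wc +0.230/-0.146 → slack +0.805/-0.692; half-tol=0.188, Σhalf²=0.194254
  +D: nom +24.880 → Σnom=-0.500; wc +0.490/-0.300 → slack +1.295/-0.992; half-tol=0.395, Σhalf²=0.350279
  +E: nom +48.520 → Σnom=48.020; wc +0.309/-0.169 → slack +1.604/-1.161; half-tol=0.239, Σhalf²=0.407400
Nominal = 48.020. Worst-case = [48.020 - 1.161, 48.020 + 1.604] = [46.859, 49.624]. RSS = √0.407400 = 0.638.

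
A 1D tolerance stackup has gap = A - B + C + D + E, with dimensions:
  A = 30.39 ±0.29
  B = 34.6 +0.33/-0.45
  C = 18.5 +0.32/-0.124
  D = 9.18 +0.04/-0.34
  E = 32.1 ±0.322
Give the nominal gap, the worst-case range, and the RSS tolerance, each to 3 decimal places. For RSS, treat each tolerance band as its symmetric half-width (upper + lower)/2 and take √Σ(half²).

Stack each dimension's contribution:
  +A: nom +30.390 → Σnom=30.390; wc +0.290/-0.290 → slack +0.290/-0.290; half-tol=0.290, Σhalf²=0.084100
  -B: nom -34.600 → Σnom=-4.210; wc +0.450/-0.330 → slack +0.740/-0.620; half-tol=0.390, Σhalf²=0.236200
  +C: nom +18.500 → Σnom=14.290; wc +0.320/-0.124 → slack +1.060/-0.744; half-tol=0.222, Σhalf²=0.285484
  +D: nom +9.180 → Σnom=23.470; wc +0.040/-0.340 → slack +1.100/-1.084; half-tol=0.190, Σhalf²=0.321584
  +E: nom +32.100 → Σnom=55.570; wc +0.322/-0.322 → slack +1.422/-1.406; half-tol=0.322, Σhalf²=0.425268
Nominal = 55.570. Worst-case = [55.570 - 1.406, 55.570 + 1.422] = [54.164, 56.992]. RSS = √0.425268 = 0.652.

nominal=55.570 wc=[54.164,56.992] rss=0.652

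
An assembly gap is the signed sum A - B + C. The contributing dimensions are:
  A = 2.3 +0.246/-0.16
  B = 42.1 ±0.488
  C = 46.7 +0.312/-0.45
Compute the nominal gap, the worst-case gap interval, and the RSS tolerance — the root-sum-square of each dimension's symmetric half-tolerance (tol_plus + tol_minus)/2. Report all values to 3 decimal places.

Stack each dimension's contribution:
  +A: nom +2.300 → Σnom=2.300; wc +0.246/-0.160 → slack +0.246/-0.160; half-tol=0.203, Σhalf²=0.041209
  -B: nom -42.100 → Σnom=-39.800; wc +0.488/-0.488 → slack +0.734/-0.648; half-tol=0.488, Σhalf²=0.279353
  +C: nom +46.700 → Σnom=6.900; wc +0.312/-0.450 → slack +1.046/-1.098; half-tol=0.381, Σhalf²=0.424514
Nominal = 6.900. Worst-case = [6.900 - 1.098, 6.900 + 1.046] = [5.802, 7.946]. RSS = √0.424514 = 0.652.

nominal=6.900 wc=[5.802,7.946] rss=0.652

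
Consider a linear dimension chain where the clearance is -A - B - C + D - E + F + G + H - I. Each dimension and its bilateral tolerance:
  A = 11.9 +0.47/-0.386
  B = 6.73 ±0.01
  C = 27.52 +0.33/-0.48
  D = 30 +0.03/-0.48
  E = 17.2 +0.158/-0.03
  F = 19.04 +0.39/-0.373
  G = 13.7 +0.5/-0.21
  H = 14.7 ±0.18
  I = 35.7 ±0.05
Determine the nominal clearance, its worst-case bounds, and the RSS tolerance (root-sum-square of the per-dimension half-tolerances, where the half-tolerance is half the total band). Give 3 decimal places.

nominal=-21.610 wc=[-23.871,-19.554] rss=0.853

Stack each dimension's contribution:
  -A: nom -11.900 → Σnom=-11.900; wc +0.386/-0.470 → slack +0.386/-0.470; half-tol=0.428, Σhalf²=0.183184
  -B: nom -6.730 → Σnom=-18.630; wc +0.010/-0.010 → slack +0.396/-0.480; half-tol=0.010, Σhalf²=0.183284
  -C: nom -27.520 → Σnom=-46.150; wc +0.480/-0.330 → slack +0.876/-0.810; half-tol=0.405, Σhalf²=0.347309
  +D: nom +30.000 → Σnom=-16.150; wc +0.030/-0.480 → slack +0.906/-1.290; half-tol=0.255, Σhalf²=0.412334
  -E: nom -17.200 → Σnom=-33.350; wc +0.030/-0.158 → slack +0.936/-1.448; half-tol=0.094, Σhalf²=0.421170
  +F: nom +19.040 → Σnom=-14.310; wc +0.390/-0.373 → slack +1.326/-1.821; half-tol=0.382, Σhalf²=0.566712
  +G: nom +13.700 → Σnom=-0.610; wc +0.500/-0.210 → slack +1.826/-2.031; half-tol=0.355, Σhalf²=0.692737
  +H: nom +14.700 → Σnom=14.090; wc +0.180/-0.180 → slack +2.006/-2.211; half-tol=0.180, Σhalf²=0.725137
  -I: nom -35.700 → Σnom=-21.610; wc +0.050/-0.050 → slack +2.056/-2.261; half-tol=0.050, Σhalf²=0.727637
Nominal = -21.610. Worst-case = [-21.610 - 2.261, -21.610 + 2.056] = [-23.871, -19.554]. RSS = √0.727637 = 0.853.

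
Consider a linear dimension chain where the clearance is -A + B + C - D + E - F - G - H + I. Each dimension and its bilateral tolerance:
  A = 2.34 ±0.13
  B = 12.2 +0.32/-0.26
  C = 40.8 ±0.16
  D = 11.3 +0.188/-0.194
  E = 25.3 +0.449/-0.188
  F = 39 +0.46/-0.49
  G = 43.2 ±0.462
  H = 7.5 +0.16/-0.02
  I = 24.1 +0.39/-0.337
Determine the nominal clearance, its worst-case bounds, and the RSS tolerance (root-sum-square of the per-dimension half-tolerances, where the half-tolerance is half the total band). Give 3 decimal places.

nominal=-0.940 wc=[-3.285,1.675] rss=0.919

Stack each dimension's contribution:
  -A: nom -2.340 → Σnom=-2.340; wc +0.130/-0.130 → slack +0.130/-0.130; half-tol=0.130, Σhalf²=0.016900
  +B: nom +12.200 → Σnom=9.860; wc +0.320/-0.260 → slack +0.450/-0.390; half-tol=0.290, Σhalf²=0.101000
  +C: nom +40.800 → Σnom=50.660; wc +0.160/-0.160 → slack +0.610/-0.550; half-tol=0.160, Σhalf²=0.126600
  -D: nom -11.300 → Σnom=39.360; wc +0.194/-0.188 → slack +0.804/-0.738; half-tol=0.191, Σhalf²=0.163081
  +E: nom +25.300 → Σnom=64.660; wc +0.449/-0.188 → slack +1.253/-0.926; half-tol=0.319, Σhalf²=0.264523
  -F: nom -39.000 → Σnom=25.660; wc +0.490/-0.460 → slack +1.743/-1.386; half-tol=0.475, Σhalf²=0.490148
  -G: nom -43.200 → Σnom=-17.540; wc +0.462/-0.462 → slack +2.205/-1.848; half-tol=0.462, Σhalf²=0.703592
  -H: nom -7.500 → Σnom=-25.040; wc +0.020/-0.160 → slack +2.225/-2.008; half-tol=0.090, Σhalf²=0.711692
  +I: nom +24.100 → Σnom=-0.940; wc +0.390/-0.337 → slack +2.615/-2.345; half-tol=0.364, Σhalf²=0.843825
Nominal = -0.940. Worst-case = [-0.940 - 2.345, -0.940 + 2.615] = [-3.285, 1.675]. RSS = √0.843825 = 0.919.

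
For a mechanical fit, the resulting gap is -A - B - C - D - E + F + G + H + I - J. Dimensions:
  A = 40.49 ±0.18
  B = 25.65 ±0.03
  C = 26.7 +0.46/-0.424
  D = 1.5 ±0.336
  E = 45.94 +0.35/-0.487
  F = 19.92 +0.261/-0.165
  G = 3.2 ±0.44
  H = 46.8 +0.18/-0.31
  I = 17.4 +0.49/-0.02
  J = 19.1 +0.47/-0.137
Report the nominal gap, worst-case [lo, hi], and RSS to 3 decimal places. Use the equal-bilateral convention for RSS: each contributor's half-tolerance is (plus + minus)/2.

nominal=-72.060 wc=[-74.821,-69.095] rss=0.986

Stack each dimension's contribution:
  -A: nom -40.490 → Σnom=-40.490; wc +0.180/-0.180 → slack +0.180/-0.180; half-tol=0.180, Σhalf²=0.032400
  -B: nom -25.650 → Σnom=-66.140; wc +0.030/-0.030 → slack +0.210/-0.210; half-tol=0.030, Σhalf²=0.033300
  -C: nom -26.700 → Σnom=-92.840; wc +0.424/-0.460 → slack +0.634/-0.670; half-tol=0.442, Σhalf²=0.228664
  -D: nom -1.500 → Σnom=-94.340; wc +0.336/-0.336 → slack +0.970/-1.006; half-tol=0.336, Σhalf²=0.341560
  -E: nom -45.940 → Σnom=-140.280; wc +0.487/-0.350 → slack +1.457/-1.356; half-tol=0.418, Σhalf²=0.516702
  +F: nom +19.920 → Σnom=-120.360; wc +0.261/-0.165 → slack +1.718/-1.521; half-tol=0.213, Σhalf²=0.562071
  +G: nom +3.200 → Σnom=-117.160; wc +0.440/-0.440 → slack +2.158/-1.961; half-tol=0.440, Σhalf²=0.755671
  +H: nom +46.800 → Σnom=-70.360; wc +0.180/-0.310 → slack +2.338/-2.271; half-tol=0.245, Σhalf²=0.815696
  +I: nom +17.400 → Σnom=-52.960; wc +0.490/-0.020 → slack +2.828/-2.291; half-tol=0.255, Σhalf²=0.880721
  -J: nom -19.100 → Σnom=-72.060; wc +0.137/-0.470 → slack +2.965/-2.761; half-tol=0.303, Σhalf²=0.972834
Nominal = -72.060. Worst-case = [-72.060 - 2.761, -72.060 + 2.965] = [-74.821, -69.095]. RSS = √0.972834 = 0.986.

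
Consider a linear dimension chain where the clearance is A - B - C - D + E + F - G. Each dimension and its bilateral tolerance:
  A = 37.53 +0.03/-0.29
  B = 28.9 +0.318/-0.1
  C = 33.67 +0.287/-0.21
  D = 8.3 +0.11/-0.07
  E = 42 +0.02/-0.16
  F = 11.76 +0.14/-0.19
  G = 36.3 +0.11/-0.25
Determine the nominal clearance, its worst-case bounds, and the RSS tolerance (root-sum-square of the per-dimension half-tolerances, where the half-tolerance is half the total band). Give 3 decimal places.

nominal=-15.880 wc=[-17.345,-15.060] rss=0.455

Stack each dimension's contribution:
  +A: nom +37.530 → Σnom=37.530; wc +0.030/-0.290 → slack +0.030/-0.290; half-tol=0.160, Σhalf²=0.025600
  -B: nom -28.900 → Σnom=8.630; wc +0.100/-0.318 → slack +0.130/-0.608; half-tol=0.209, Σhalf²=0.069281
  -C: nom -33.670 → Σnom=-25.040; wc +0.210/-0.287 → slack +0.340/-0.895; half-tol=0.248, Σhalf²=0.131033
  -D: nom -8.300 → Σnom=-33.340; wc +0.070/-0.110 → slack +0.410/-1.005; half-tol=0.090, Σhalf²=0.139133
  +E: nom +42.000 → Σnom=8.660; wc +0.020/-0.160 → slack +0.430/-1.165; half-tol=0.090, Σhalf²=0.147233
  +F: nom +11.760 → Σnom=20.420; wc +0.140/-0.190 → slack +0.570/-1.355; half-tol=0.165, Σhalf²=0.174458
  -G: nom -36.300 → Σnom=-15.880; wc +0.250/-0.110 → slack +0.820/-1.465; half-tol=0.180, Σhalf²=0.206858
Nominal = -15.880. Worst-case = [-15.880 - 1.465, -15.880 + 0.820] = [-17.345, -15.060]. RSS = √0.206858 = 0.455.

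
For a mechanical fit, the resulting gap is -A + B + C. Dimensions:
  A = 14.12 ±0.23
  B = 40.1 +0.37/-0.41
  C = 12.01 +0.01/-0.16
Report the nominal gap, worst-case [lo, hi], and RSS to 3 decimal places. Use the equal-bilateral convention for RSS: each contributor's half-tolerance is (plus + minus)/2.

nominal=37.990 wc=[37.190,38.600] rss=0.461

Stack each dimension's contribution:
  -A: nom -14.120 → Σnom=-14.120; wc +0.230/-0.230 → slack +0.230/-0.230; half-tol=0.230, Σhalf²=0.052900
  +B: nom +40.100 → Σnom=25.980; wc +0.370/-0.410 → slack +0.600/-0.640; half-tol=0.390, Σhalf²=0.205000
  +C: nom +12.010 → Σnom=37.990; wc +0.010/-0.160 → slack +0.610/-0.800; half-tol=0.085, Σhalf²=0.212225
Nominal = 37.990. Worst-case = [37.990 - 0.800, 37.990 + 0.610] = [37.190, 38.600]. RSS = √0.212225 = 0.461.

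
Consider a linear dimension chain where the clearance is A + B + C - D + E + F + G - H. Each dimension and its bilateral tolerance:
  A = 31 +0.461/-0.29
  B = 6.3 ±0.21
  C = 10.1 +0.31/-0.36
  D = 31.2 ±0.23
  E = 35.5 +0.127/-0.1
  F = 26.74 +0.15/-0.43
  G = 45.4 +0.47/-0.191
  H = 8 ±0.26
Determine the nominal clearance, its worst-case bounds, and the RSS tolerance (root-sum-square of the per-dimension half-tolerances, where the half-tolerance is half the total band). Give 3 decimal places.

nominal=115.840 wc=[113.769,118.058] rss=0.790

Stack each dimension's contribution:
  +A: nom +31.000 → Σnom=31.000; wc +0.461/-0.290 → slack +0.461/-0.290; half-tol=0.376, Σhalf²=0.141000
  +B: nom +6.300 → Σnom=37.300; wc +0.210/-0.210 → slack +0.671/-0.500; half-tol=0.210, Σhalf²=0.185100
  +C: nom +10.100 → Σnom=47.400; wc +0.310/-0.360 → slack +0.981/-0.860; half-tol=0.335, Σhalf²=0.297325
  -D: nom -31.200 → Σnom=16.200; wc +0.230/-0.230 → slack +1.211/-1.090; half-tol=0.230, Σhalf²=0.350225
  +E: nom +35.500 → Σnom=51.700; wc +0.127/-0.100 → slack +1.338/-1.190; half-tol=0.114, Σhalf²=0.363107
  +F: nom +26.740 → Σnom=78.440; wc +0.150/-0.430 → slack +1.488/-1.620; half-tol=0.290, Σhalf²=0.447207
  +G: nom +45.400 → Σnom=123.840; wc +0.470/-0.191 → slack +1.958/-1.811; half-tol=0.331, Σhalf²=0.556438
  -H: nom -8.000 → Σnom=115.840; wc +0.260/-0.260 → slack +2.218/-2.071; half-tol=0.260, Σhalf²=0.624038
Nominal = 115.840. Worst-case = [115.840 - 2.071, 115.840 + 2.218] = [113.769, 118.058]. RSS = √0.624038 = 0.790.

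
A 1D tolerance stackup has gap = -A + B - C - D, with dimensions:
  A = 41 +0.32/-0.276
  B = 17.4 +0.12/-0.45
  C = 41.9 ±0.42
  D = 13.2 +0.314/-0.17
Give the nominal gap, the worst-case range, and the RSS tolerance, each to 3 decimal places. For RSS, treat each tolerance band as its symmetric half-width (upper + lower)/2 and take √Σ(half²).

nominal=-78.700 wc=[-80.204,-77.714] rss=0.636

Stack each dimension's contribution:
  -A: nom -41.000 → Σnom=-41.000; wc +0.276/-0.320 → slack +0.276/-0.320; half-tol=0.298, Σhalf²=0.088804
  +B: nom +17.400 → Σnom=-23.600; wc +0.120/-0.450 → slack +0.396/-0.770; half-tol=0.285, Σhalf²=0.170029
  -C: nom -41.900 → Σnom=-65.500; wc +0.420/-0.420 → slack +0.816/-1.190; half-tol=0.420, Σhalf²=0.346429
  -D: nom -13.200 → Σnom=-78.700; wc +0.170/-0.314 → slack +0.986/-1.504; half-tol=0.242, Σhalf²=0.404993
Nominal = -78.700. Worst-case = [-78.700 - 1.504, -78.700 + 0.986] = [-80.204, -77.714]. RSS = √0.404993 = 0.636.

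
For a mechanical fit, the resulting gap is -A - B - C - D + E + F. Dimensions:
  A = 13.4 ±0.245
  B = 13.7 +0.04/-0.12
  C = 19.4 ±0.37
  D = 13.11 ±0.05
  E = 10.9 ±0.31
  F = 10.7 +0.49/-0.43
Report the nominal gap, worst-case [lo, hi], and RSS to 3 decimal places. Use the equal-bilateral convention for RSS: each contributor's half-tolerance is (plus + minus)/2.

Stack each dimension's contribution:
  -A: nom -13.400 → Σnom=-13.400; wc +0.245/-0.245 → slack +0.245/-0.245; half-tol=0.245, Σhalf²=0.060025
  -B: nom -13.700 → Σnom=-27.100; wc +0.120/-0.040 → slack +0.365/-0.285; half-tol=0.080, Σhalf²=0.066425
  -C: nom -19.400 → Σnom=-46.500; wc +0.370/-0.370 → slack +0.735/-0.655; half-tol=0.370, Σhalf²=0.203325
  -D: nom -13.110 → Σnom=-59.610; wc +0.050/-0.050 → slack +0.785/-0.705; half-tol=0.050, Σhalf²=0.205825
  +E: nom +10.900 → Σnom=-48.710; wc +0.310/-0.310 → slack +1.095/-1.015; half-tol=0.310, Σhalf²=0.301925
  +F: nom +10.700 → Σnom=-38.010; wc +0.490/-0.430 → slack +1.585/-1.445; half-tol=0.460, Σhalf²=0.513525
Nominal = -38.010. Worst-case = [-38.010 - 1.445, -38.010 + 1.585] = [-39.455, -36.425]. RSS = √0.513525 = 0.717.

nominal=-38.010 wc=[-39.455,-36.425] rss=0.717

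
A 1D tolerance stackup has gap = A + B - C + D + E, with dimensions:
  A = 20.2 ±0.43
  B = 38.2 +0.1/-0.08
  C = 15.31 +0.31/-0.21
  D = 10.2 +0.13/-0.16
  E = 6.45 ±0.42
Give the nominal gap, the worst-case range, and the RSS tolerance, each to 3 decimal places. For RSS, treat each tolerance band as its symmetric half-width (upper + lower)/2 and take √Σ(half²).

Stack each dimension's contribution:
  +A: nom +20.200 → Σnom=20.200; wc +0.430/-0.430 → slack +0.430/-0.430; half-tol=0.430, Σhalf²=0.184900
  +B: nom +38.200 → Σnom=58.400; wc +0.100/-0.080 → slack +0.530/-0.510; half-tol=0.090, Σhalf²=0.193000
  -C: nom -15.310 → Σnom=43.090; wc +0.210/-0.310 → slack +0.740/-0.820; half-tol=0.260, Σhalf²=0.260600
  +D: nom +10.200 → Σnom=53.290; wc +0.130/-0.160 → slack +0.870/-0.980; half-tol=0.145, Σhalf²=0.281625
  +E: nom +6.450 → Σnom=59.740; wc +0.420/-0.420 → slack +1.290/-1.400; half-tol=0.420, Σhalf²=0.458025
Nominal = 59.740. Worst-case = [59.740 - 1.400, 59.740 + 1.290] = [58.340, 61.030]. RSS = √0.458025 = 0.677.

nominal=59.740 wc=[58.340,61.030] rss=0.677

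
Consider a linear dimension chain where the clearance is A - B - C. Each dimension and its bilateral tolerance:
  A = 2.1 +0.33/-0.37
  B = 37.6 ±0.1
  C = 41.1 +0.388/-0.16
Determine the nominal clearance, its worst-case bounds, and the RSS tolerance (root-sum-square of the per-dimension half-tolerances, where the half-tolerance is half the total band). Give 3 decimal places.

Stack each dimension's contribution:
  +A: nom +2.100 → Σnom=2.100; wc +0.330/-0.370 → slack +0.330/-0.370; half-tol=0.350, Σhalf²=0.122500
  -B: nom -37.600 → Σnom=-35.500; wc +0.100/-0.100 → slack +0.430/-0.470; half-tol=0.100, Σhalf²=0.132500
  -C: nom -41.100 → Σnom=-76.600; wc +0.160/-0.388 → slack +0.590/-0.858; half-tol=0.274, Σhalf²=0.207576
Nominal = -76.600. Worst-case = [-76.600 - 0.858, -76.600 + 0.590] = [-77.458, -76.010]. RSS = √0.207576 = 0.456.

nominal=-76.600 wc=[-77.458,-76.010] rss=0.456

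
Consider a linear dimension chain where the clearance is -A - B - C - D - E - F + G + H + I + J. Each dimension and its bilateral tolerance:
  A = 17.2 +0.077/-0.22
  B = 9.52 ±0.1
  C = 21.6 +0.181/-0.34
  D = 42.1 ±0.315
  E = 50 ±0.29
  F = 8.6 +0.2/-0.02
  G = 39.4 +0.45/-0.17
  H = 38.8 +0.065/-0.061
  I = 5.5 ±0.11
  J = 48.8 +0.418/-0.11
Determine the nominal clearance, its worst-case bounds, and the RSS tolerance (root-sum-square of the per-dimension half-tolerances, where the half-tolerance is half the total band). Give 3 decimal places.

nominal=-16.520 wc=[-18.134,-14.192] rss=0.691

Stack each dimension's contribution:
  -A: nom -17.200 → Σnom=-17.200; wc +0.220/-0.077 → slack +0.220/-0.077; half-tol=0.148, Σhalf²=0.022052
  -B: nom -9.520 → Σnom=-26.720; wc +0.100/-0.100 → slack +0.320/-0.177; half-tol=0.100, Σhalf²=0.032052
  -C: nom -21.600 → Σnom=-48.320; wc +0.340/-0.181 → slack +0.660/-0.358; half-tol=0.261, Σhalf²=0.099913
  -D: nom -42.100 → Σnom=-90.420; wc +0.315/-0.315 → slack +0.975/-0.673; half-tol=0.315, Σhalf²=0.199138
  -E: nom -50.000 → Σnom=-140.420; wc +0.290/-0.290 → slack +1.265/-0.963; half-tol=0.290, Σhalf²=0.283238
  -F: nom -8.600 → Σnom=-149.020; wc +0.020/-0.200 → slack +1.285/-1.163; half-tol=0.110, Σhalf²=0.295338
  +G: nom +39.400 → Σnom=-109.620; wc +0.450/-0.170 → slack +1.735/-1.333; half-tol=0.310, Σhalf²=0.391438
  +H: nom +38.800 → Σnom=-70.820; wc +0.065/-0.061 → slack +1.800/-1.394; half-tol=0.063, Σhalf²=0.395407
  +I: nom +5.500 → Σnom=-65.320; wc +0.110/-0.110 → slack +1.910/-1.504; half-tol=0.110, Σhalf²=0.407507
  +J: nom +48.800 → Σnom=-16.520; wc +0.418/-0.110 → slack +2.328/-1.614; half-tol=0.264, Σhalf²=0.477203
Nominal = -16.520. Worst-case = [-16.520 - 1.614, -16.520 + 2.328] = [-18.134, -14.192]. RSS = √0.477203 = 0.691.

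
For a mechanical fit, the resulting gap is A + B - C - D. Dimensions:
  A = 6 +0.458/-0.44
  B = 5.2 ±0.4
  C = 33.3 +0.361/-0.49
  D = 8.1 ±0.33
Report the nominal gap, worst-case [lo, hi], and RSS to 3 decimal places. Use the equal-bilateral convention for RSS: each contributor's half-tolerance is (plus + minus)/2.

nominal=-30.200 wc=[-31.731,-28.522] rss=0.807

Stack each dimension's contribution:
  +A: nom +6.000 → Σnom=6.000; wc +0.458/-0.440 → slack +0.458/-0.440; half-tol=0.449, Σhalf²=0.201601
  +B: nom +5.200 → Σnom=11.200; wc +0.400/-0.400 → slack +0.858/-0.840; half-tol=0.400, Σhalf²=0.361601
  -C: nom -33.300 → Σnom=-22.100; wc +0.490/-0.361 → slack +1.348/-1.201; half-tol=0.425, Σhalf²=0.542651
  -D: nom -8.100 → Σnom=-30.200; wc +0.330/-0.330 → slack +1.678/-1.531; half-tol=0.330, Σhalf²=0.651551
Nominal = -30.200. Worst-case = [-30.200 - 1.531, -30.200 + 1.678] = [-31.731, -28.522]. RSS = √0.651551 = 0.807.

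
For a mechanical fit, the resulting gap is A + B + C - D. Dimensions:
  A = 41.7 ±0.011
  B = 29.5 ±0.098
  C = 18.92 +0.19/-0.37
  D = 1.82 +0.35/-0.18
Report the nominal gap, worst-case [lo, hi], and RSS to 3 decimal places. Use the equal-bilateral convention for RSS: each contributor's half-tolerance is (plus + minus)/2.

Stack each dimension's contribution:
  +A: nom +41.700 → Σnom=41.700; wc +0.011/-0.011 → slack +0.011/-0.011; half-tol=0.011, Σhalf²=0.000121
  +B: nom +29.500 → Σnom=71.200; wc +0.098/-0.098 → slack +0.109/-0.109; half-tol=0.098, Σhalf²=0.009725
  +C: nom +18.920 → Σnom=90.120; wc +0.190/-0.370 → slack +0.299/-0.479; half-tol=0.280, Σhalf²=0.088125
  -D: nom -1.820 → Σnom=88.300; wc +0.180/-0.350 → slack +0.479/-0.829; half-tol=0.265, Σhalf²=0.158350
Nominal = 88.300. Worst-case = [88.300 - 0.829, 88.300 + 0.479] = [87.471, 88.779]. RSS = √0.158350 = 0.398.

nominal=88.300 wc=[87.471,88.779] rss=0.398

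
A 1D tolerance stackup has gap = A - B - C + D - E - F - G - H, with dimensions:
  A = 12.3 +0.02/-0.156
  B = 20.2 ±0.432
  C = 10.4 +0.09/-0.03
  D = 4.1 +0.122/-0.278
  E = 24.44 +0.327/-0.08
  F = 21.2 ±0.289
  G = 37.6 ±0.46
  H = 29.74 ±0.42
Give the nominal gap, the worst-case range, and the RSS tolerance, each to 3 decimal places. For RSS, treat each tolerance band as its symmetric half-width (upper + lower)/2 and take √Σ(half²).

nominal=-127.180 wc=[-129.632,-125.327] rss=0.867

Stack each dimension's contribution:
  +A: nom +12.300 → Σnom=12.300; wc +0.020/-0.156 → slack +0.020/-0.156; half-tol=0.088, Σhalf²=0.007744
  -B: nom -20.200 → Σnom=-7.900; wc +0.432/-0.432 → slack +0.452/-0.588; half-tol=0.432, Σhalf²=0.194368
  -C: nom -10.400 → Σnom=-18.300; wc +0.030/-0.090 → slack +0.482/-0.678; half-tol=0.060, Σhalf²=0.197968
  +D: nom +4.100 → Σnom=-14.200; wc +0.122/-0.278 → slack +0.604/-0.956; half-tol=0.200, Σhalf²=0.237968
  -E: nom -24.440 → Σnom=-38.640; wc +0.080/-0.327 → slack +0.684/-1.283; half-tol=0.204, Σhalf²=0.279380
  -F: nom -21.200 → Σnom=-59.840; wc +0.289/-0.289 → slack +0.973/-1.572; half-tol=0.289, Σhalf²=0.362901
  -G: nom -37.600 → Σnom=-97.440; wc +0.460/-0.460 → slack +1.433/-2.032; half-tol=0.460, Σhalf²=0.574501
  -H: nom -29.740 → Σnom=-127.180; wc +0.420/-0.420 → slack +1.853/-2.452; half-tol=0.420, Σhalf²=0.750901
Nominal = -127.180. Worst-case = [-127.180 - 2.452, -127.180 + 1.853] = [-129.632, -125.327]. RSS = √0.750901 = 0.867.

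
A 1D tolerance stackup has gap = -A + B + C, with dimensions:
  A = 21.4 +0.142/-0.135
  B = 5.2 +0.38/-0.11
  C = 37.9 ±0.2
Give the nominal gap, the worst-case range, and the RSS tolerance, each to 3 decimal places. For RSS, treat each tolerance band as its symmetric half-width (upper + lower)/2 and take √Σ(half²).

nominal=21.700 wc=[21.248,22.415] rss=0.345

Stack each dimension's contribution:
  -A: nom -21.400 → Σnom=-21.400; wc +0.135/-0.142 → slack +0.135/-0.142; half-tol=0.139, Σhalf²=0.019182
  +B: nom +5.200 → Σnom=-16.200; wc +0.380/-0.110 → slack +0.515/-0.252; half-tol=0.245, Σhalf²=0.079207
  +C: nom +37.900 → Σnom=21.700; wc +0.200/-0.200 → slack +0.715/-0.452; half-tol=0.200, Σhalf²=0.119207
Nominal = 21.700. Worst-case = [21.700 - 0.452, 21.700 + 0.715] = [21.248, 22.415]. RSS = √0.119207 = 0.345.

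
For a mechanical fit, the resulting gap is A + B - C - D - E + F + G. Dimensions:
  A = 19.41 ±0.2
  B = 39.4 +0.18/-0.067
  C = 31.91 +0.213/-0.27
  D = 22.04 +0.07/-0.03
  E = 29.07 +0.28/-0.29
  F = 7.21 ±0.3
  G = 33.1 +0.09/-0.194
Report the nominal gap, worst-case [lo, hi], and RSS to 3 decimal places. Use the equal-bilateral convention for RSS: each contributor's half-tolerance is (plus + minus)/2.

Stack each dimension's contribution:
  +A: nom +19.410 → Σnom=19.410; wc +0.200/-0.200 → slack +0.200/-0.200; half-tol=0.200, Σhalf²=0.040000
  +B: nom +39.400 → Σnom=58.810; wc +0.180/-0.067 → slack +0.380/-0.267; half-tol=0.123, Σhalf²=0.055252
  -C: nom -31.910 → Σnom=26.900; wc +0.270/-0.213 → slack +0.650/-0.480; half-tol=0.241, Σhalf²=0.113575
  -D: nom -22.040 → Σnom=4.860; wc +0.030/-0.070 → slack +0.680/-0.550; half-tol=0.050, Σhalf²=0.116075
  -E: nom -29.070 → Σnom=-24.210; wc +0.290/-0.280 → slack +0.970/-0.830; half-tol=0.285, Σhalf²=0.197300
  +F: nom +7.210 → Σnom=-17.000; wc +0.300/-0.300 → slack +1.270/-1.130; half-tol=0.300, Σhalf²=0.287300
  +G: nom +33.100 → Σnom=16.100; wc +0.090/-0.194 → slack +1.360/-1.324; half-tol=0.142, Σhalf²=0.307464
Nominal = 16.100. Worst-case = [16.100 - 1.324, 16.100 + 1.360] = [14.776, 17.460]. RSS = √0.307464 = 0.554.

nominal=16.100 wc=[14.776,17.460] rss=0.554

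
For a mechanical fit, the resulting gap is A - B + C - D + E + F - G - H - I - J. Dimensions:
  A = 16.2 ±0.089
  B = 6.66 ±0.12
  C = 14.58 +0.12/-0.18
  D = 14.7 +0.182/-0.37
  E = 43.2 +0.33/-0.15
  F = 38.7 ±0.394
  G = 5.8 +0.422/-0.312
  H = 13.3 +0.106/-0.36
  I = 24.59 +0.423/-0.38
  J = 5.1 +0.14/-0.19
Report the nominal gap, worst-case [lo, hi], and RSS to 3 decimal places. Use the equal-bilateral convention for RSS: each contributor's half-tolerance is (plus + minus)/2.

nominal=42.530 wc=[40.324,45.195] rss=0.843

Stack each dimension's contribution:
  +A: nom +16.200 → Σnom=16.200; wc +0.089/-0.089 → slack +0.089/-0.089; half-tol=0.089, Σhalf²=0.007921
  -B: nom -6.660 → Σnom=9.540; wc +0.120/-0.120 → slack +0.209/-0.209; half-tol=0.120, Σhalf²=0.022321
  +C: nom +14.580 → Σnom=24.120; wc +0.120/-0.180 → slack +0.329/-0.389; half-tol=0.150, Σhalf²=0.044821
  -D: nom -14.700 → Σnom=9.420; wc +0.370/-0.182 → slack +0.699/-0.571; half-tol=0.276, Σhalf²=0.120997
  +E: nom +43.200 → Σnom=52.620; wc +0.330/-0.150 → slack +1.029/-0.721; half-tol=0.240, Σhalf²=0.178597
  +F: nom +38.700 → Σnom=91.320; wc +0.394/-0.394 → slack +1.423/-1.115; half-tol=0.394, Σhalf²=0.333833
  -G: nom -5.800 → Σnom=85.520; wc +0.312/-0.422 → slack +1.735/-1.537; half-tol=0.367, Σhalf²=0.468522
  -H: nom -13.300 → Σnom=72.220; wc +0.360/-0.106 → slack +2.095/-1.643; half-tol=0.233, Σhalf²=0.522811
  -I: nom -24.590 → Σnom=47.630; wc +0.380/-0.423 → slack +2.475/-2.066; half-tol=0.401, Σhalf²=0.684013
  -J: nom -5.100 → Σnom=42.530; wc +0.190/-0.140 → slack +2.665/-2.206; half-tol=0.165, Σhalf²=0.711238
Nominal = 42.530. Worst-case = [42.530 - 2.206, 42.530 + 2.665] = [40.324, 45.195]. RSS = √0.711238 = 0.843.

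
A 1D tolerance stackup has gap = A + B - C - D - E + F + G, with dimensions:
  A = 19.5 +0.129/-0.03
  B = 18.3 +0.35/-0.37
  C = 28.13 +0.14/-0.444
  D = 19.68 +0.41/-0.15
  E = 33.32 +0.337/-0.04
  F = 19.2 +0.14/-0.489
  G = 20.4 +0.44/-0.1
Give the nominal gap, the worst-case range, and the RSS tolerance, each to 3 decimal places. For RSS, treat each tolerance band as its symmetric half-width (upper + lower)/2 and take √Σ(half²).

Stack each dimension's contribution:
  +A: nom +19.500 → Σnom=19.500; wc +0.129/-0.030 → slack +0.129/-0.030; half-tol=0.080, Σhalf²=0.006320
  +B: nom +18.300 → Σnom=37.800; wc +0.350/-0.370 → slack +0.479/-0.400; half-tol=0.360, Σhalf²=0.135920
  -C: nom -28.130 → Σnom=9.670; wc +0.444/-0.140 → slack +0.923/-0.540; half-tol=0.292, Σhalf²=0.221184
  -D: nom -19.680 → Σnom=-10.010; wc +0.150/-0.410 → slack +1.073/-0.950; half-tol=0.280, Σhalf²=0.299584
  -E: nom -33.320 → Σnom=-43.330; wc +0.040/-0.337 → slack +1.113/-1.287; half-tol=0.189, Σhalf²=0.335116
  +F: nom +19.200 → Σnom=-24.130; wc +0.140/-0.489 → slack +1.253/-1.776; half-tol=0.315, Σhalf²=0.434027
  +G: nom +20.400 → Σnom=-3.730; wc +0.440/-0.100 → slack +1.693/-1.876; half-tol=0.270, Σhalf²=0.506927
Nominal = -3.730. Worst-case = [-3.730 - 1.876, -3.730 + 1.693] = [-5.606, -2.037]. RSS = √0.506927 = 0.712.

nominal=-3.730 wc=[-5.606,-2.037] rss=0.712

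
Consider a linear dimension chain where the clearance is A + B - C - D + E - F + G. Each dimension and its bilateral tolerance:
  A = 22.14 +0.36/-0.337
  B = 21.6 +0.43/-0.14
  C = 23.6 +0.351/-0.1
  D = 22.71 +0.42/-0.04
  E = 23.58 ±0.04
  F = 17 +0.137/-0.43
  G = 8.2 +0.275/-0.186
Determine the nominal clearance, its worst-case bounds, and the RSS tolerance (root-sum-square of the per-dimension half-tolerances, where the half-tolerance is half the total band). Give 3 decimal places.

nominal=12.210 wc=[10.599,13.885] rss=0.664

Stack each dimension's contribution:
  +A: nom +22.140 → Σnom=22.140; wc +0.360/-0.337 → slack +0.360/-0.337; half-tol=0.349, Σhalf²=0.121452
  +B: nom +21.600 → Σnom=43.740; wc +0.430/-0.140 → slack +0.790/-0.477; half-tol=0.285, Σhalf²=0.202677
  -C: nom -23.600 → Σnom=20.140; wc +0.100/-0.351 → slack +0.890/-0.828; half-tol=0.225, Σhalf²=0.253528
  -D: nom -22.710 → Σnom=-2.570; wc +0.040/-0.420 → slack +0.930/-1.248; half-tol=0.230, Σhalf²=0.306428
  +E: nom +23.580 → Σnom=21.010; wc +0.040/-0.040 → slack +0.970/-1.288; half-tol=0.040, Σhalf²=0.308028
  -F: nom -17.000 → Σnom=4.010; wc +0.430/-0.137 → slack +1.400/-1.425; half-tol=0.283, Σhalf²=0.388400
  +G: nom +8.200 → Σnom=12.210; wc +0.275/-0.186 → slack +1.675/-1.611; half-tol=0.231, Σhalf²=0.441530
Nominal = 12.210. Worst-case = [12.210 - 1.611, 12.210 + 1.675] = [10.599, 13.885]. RSS = √0.441530 = 0.664.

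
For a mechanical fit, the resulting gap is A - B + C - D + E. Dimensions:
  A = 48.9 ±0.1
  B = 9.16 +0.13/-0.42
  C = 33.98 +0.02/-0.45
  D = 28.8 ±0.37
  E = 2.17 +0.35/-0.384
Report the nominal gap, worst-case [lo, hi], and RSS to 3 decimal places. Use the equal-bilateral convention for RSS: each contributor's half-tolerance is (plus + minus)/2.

nominal=47.090 wc=[45.656,48.350] rss=0.642

Stack each dimension's contribution:
  +A: nom +48.900 → Σnom=48.900; wc +0.100/-0.100 → slack +0.100/-0.100; half-tol=0.100, Σhalf²=0.010000
  -B: nom -9.160 → Σnom=39.740; wc +0.420/-0.130 → slack +0.520/-0.230; half-tol=0.275, Σhalf²=0.085625
  +C: nom +33.980 → Σnom=73.720; wc +0.020/-0.450 → slack +0.540/-0.680; half-tol=0.235, Σhalf²=0.140850
  -D: nom -28.800 → Σnom=44.920; wc +0.370/-0.370 → slack +0.910/-1.050; half-tol=0.370, Σhalf²=0.277750
  +E: nom +2.170 → Σnom=47.090; wc +0.350/-0.384 → slack +1.260/-1.434; half-tol=0.367, Σhalf²=0.412439
Nominal = 47.090. Worst-case = [47.090 - 1.434, 47.090 + 1.260] = [45.656, 48.350]. RSS = √0.412439 = 0.642.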